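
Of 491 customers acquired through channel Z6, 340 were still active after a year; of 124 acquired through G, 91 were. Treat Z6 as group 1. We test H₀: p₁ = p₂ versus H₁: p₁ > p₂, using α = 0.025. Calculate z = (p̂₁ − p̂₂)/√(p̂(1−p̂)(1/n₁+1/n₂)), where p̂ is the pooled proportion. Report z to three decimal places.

z = -0.900

p̂₁ = 340/491 = 0.69246, p̂₂ = 91/124 = 0.73387.
Pooled p̂ = (340+91)/(491+124) = 431/615 = 0.70081.
SE = √(p̂(1−p̂)(1/n₁+1/n₂)) = √(0.70081·0.29919·0.0101012) = √(0.00211796) = 0.04602.
z = (0.69246 − 0.73387)/0.04602 = -0.04141/0.04602 = -0.900.
p-value = P(Z > -0.900) ≈ 0.8159. With α = 0.025, fail to reject H₀.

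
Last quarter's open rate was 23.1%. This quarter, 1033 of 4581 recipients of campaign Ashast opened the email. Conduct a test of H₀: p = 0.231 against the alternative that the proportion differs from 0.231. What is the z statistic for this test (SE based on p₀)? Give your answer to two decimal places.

p̂ = 1033/4581 = 0.22550.
SE = √(p₀(1−p₀)/n) = √(0.17764/4581) = 0.00623.
z = (0.22550 − 0.231)/0.00623 = -0.00550/0.00623 = -0.88.
Two-sided p-value ≈ 2·Φ(−0.884) = 0.3768.

z = -0.88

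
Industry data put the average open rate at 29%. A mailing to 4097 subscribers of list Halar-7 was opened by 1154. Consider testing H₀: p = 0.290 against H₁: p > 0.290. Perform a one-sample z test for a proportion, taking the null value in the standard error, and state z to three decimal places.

p̂ = 1154/4097 = 0.28167.
SE = √(p₀(1−p₀)/n) = √(0.2059/4097) = 0.00709.
z = (0.28167 − 0.29)/0.00709 = -0.00833/0.00709 = -1.175.
p-value = P(Z > -1.175) ≈ 0.8800.

z = -1.175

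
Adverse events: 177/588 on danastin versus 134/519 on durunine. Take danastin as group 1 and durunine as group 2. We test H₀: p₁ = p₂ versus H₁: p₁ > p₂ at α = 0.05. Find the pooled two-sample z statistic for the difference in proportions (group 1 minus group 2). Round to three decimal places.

z = 1.582

p̂₁ = 177/588 ≈ 0.30102, p̂₂ = 134/519 ≈ 0.25819.
Pooled p̂ = (177+134)/(588+519) = 311/1107 = 0.28094.
SE = √(0.202012 × 0.00362746) = 0.02707.
z = (0.30102 − 0.25819)/0.02707 = 0.04283/0.02707 = 1.582.
p-value = P(Z > 1.582) ≈ 0.0568, so at α = 0.05 we fail to reject H₀.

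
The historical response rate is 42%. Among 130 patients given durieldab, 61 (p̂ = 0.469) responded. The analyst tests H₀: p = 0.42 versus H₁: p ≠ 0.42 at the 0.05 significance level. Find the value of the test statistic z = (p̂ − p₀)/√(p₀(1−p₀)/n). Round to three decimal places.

z = 1.137

p̂ = 61/130 = 0.46923.
SE = √(p₀(1−p₀)/n) = √(0.2436/130) = 0.04329.
z = (0.46923 − 0.42)/0.04329 = 0.04923/0.04329 = 1.137.
p-value = 2·P(Z > 1.137) ≈ 0.2554, so at α = 0.05 we fail to reject H₀.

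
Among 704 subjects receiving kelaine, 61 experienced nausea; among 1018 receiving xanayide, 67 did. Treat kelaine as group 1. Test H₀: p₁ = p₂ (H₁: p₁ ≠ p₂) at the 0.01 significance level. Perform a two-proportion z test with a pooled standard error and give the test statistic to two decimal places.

p̂₁ = 61/704 = 0.08665, p̂₂ = 67/1018 = 0.06582.
Pooled p̂ = (61+67)/(704+1018) = 128/1722 = 0.07433.
SE = √(0.0688069 × 0.00240277) = 0.01286.
z = (0.08665 − 0.06582)/0.01286 = 0.02083/0.01286 = 1.62.
Two-sided p-value ≈ 2·Φ(−1.620) = 0.1052. With α = 0.01, fail to reject H₀.

z = 1.62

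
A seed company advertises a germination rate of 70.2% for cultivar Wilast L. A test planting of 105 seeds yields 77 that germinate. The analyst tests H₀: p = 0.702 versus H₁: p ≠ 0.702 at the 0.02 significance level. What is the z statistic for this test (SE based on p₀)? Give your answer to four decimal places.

z = 0.7020

p̂ = 77/105 = 0.733333.
SE = √(p₀(1−p₀)/n) = √(0.2092/105) = 0.044636.
z = (0.733333 − 0.702)/0.044636 = 0.031333/0.044636 = 0.7020.
p-value = 2·P(Z > 0.702) ≈ 0.4827. With α = 0.02, fail to reject H₀.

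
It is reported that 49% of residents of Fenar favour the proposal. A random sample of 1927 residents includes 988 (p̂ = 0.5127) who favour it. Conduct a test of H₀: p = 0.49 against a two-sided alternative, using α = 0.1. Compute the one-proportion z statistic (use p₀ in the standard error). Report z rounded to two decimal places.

z = 1.99

p̂ = 988/1927 ≈ 0.5127.
Under H₀, SE = √(0.49·0.51/1927) = √(0.000129683) = 0.0114.
z = (0.5127 − 0.49)/0.0114 = 0.0227/0.0114 = 1.99.
p-value = 2·P(Z > 1.995) ≈ 0.0461. With α = 0.1, reject H₀.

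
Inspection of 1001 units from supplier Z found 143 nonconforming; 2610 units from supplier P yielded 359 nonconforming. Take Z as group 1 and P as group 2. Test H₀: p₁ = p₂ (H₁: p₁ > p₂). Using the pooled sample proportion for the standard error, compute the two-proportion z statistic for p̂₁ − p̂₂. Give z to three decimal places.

p̂₁ = 143/1001 ≈ 0.14286, p̂₂ = 359/2610 ≈ 0.13755.
Pooled p̂ = (143+359)/(1001+2610) = 502/3611 = 0.13902.
SE = √(0.119693 × 0.00138214) = 0.01286.
z = (0.14286 − 0.13755)/0.01286 = 0.00531/0.01286 = 0.413.

z = 0.413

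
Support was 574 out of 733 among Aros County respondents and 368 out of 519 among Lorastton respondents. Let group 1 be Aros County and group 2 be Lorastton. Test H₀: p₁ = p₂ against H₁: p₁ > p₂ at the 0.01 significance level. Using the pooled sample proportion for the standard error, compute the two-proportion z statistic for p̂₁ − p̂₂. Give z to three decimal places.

p̂₁ = 574/733 = 0.783083, p̂₂ = 368/519 = 0.709056.
Pooled p̂ = (574+368)/(733+519) = 942/1252 = 0.752396.
SE = √(p̂(1−p̂)(1/n₁+1/n₂)) = √(0.752396·0.247604·0.00329104) = √(0.000613108) = 0.024761.
z = (0.783083 − 0.709056)/0.024761 = 0.074027/0.024761 = 2.990.
p-value = P(Z > 2.990) ≈ 0.0014; since p < α = 0.01, reject H₀.

z = 2.990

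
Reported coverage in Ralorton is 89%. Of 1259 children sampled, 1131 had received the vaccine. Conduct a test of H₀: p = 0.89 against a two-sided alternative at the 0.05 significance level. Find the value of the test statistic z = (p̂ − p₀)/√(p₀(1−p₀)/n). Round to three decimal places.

z = 0.945

p̂ = 1131/1259 = 0.898332.
SE = √(p₀(1−p₀)/n) = √(0.0979/1259) = 0.008818.
z = (0.898332 − 0.89)/0.008818 = 0.008332/0.008818 = 0.945.
Two-sided p-value ≈ 2·Φ(−0.945) = 0.3447, so at α = 0.05 we fail to reject H₀.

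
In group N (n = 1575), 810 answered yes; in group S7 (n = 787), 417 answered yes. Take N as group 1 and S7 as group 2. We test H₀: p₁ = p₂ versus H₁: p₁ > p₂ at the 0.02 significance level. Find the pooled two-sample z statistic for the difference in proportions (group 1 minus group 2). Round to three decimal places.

z = -0.714

p̂₁ = 810/1575 = 0.51429, p̂₂ = 417/787 = 0.52986.
Pooled p̂ = (810+417)/(1575+787) = 1227/2362 = 0.51948.
SE = √(0.249621 × 0.00190557) = 0.02181.
z = (0.51429 − 0.52986)/0.02181 = -0.01557/0.02181 = -0.714.
p-value = P(Z > -0.714) ≈ 0.7624. With α = 0.02, fail to reject H₀.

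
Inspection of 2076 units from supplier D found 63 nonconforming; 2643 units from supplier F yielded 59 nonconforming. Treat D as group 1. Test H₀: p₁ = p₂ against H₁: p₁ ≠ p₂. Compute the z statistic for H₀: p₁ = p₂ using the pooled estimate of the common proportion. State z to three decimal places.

z = 1.724

p̂₁ = 63/2076 ≈ 0.030347, p̂₂ = 59/2643 ≈ 0.022323.
Pooled p̂ = (63+59)/(2076+2643) = 122/4719 = 0.025853.
SE = √(p̂(1−p̂)(1/n₁+1/n₂)) = √(0.025853·0.974147·0.000860053) = √(2.16601e-05) = 0.004654.
z = (0.030347 − 0.022323)/0.004654 = 0.008024/0.004654 = 1.724.
p-value = 2·P(Z > 1.724) ≈ 0.0847.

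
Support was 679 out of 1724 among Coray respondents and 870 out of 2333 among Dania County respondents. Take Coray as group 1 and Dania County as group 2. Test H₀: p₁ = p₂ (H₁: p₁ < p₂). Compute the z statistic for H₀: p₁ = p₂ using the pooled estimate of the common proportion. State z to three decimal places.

z = 1.357

p̂₁ = 679/1724 ≈ 0.39385, p̂₂ = 870/2333 ≈ 0.37291.
Pooled p̂ = (679+870)/(1724+2333) = 1549/4057 = 0.38181.
SE = √(p̂(1−p̂)(1/n₁+1/n₂)) = √(0.38181·0.61819·0.00100868) = √(0.000238079) = 0.01543.
z = (0.39385 − 0.37291)/0.01543 = 0.02094/0.01543 = 1.357.
p-value = P(Z < 1.357) ≈ 0.9126.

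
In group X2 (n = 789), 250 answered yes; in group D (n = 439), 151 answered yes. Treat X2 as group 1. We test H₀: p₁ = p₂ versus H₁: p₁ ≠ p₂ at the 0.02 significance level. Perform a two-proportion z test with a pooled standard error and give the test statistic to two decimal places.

p̂₁ = 250/789 = 0.3169, p̂₂ = 151/439 = 0.3440.
Pooled p̂ = (250+151)/(789+439) = 401/1228 = 0.3265.
SE = √(0.219914 × 0.00354533) = 0.0279.
z = (0.3169 − 0.3440)/0.0279 = -0.0271/0.0279 = -0.97.
Two-sided p-value ≈ 2·Φ(−0.971) = 0.3317. With α = 0.02, fail to reject H₀.

z = -0.97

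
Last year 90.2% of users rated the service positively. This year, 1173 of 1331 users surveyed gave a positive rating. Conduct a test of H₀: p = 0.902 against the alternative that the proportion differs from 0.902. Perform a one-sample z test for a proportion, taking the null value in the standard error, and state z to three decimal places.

p̂ = 1173/1331 ≈ 0.88129.
Standard error under H₀: √(0.902×0.098/1331) = 0.00815.
z = (0.88129 − 0.902)/0.00815 = -0.02071/0.00815 = -2.541.

z = -2.541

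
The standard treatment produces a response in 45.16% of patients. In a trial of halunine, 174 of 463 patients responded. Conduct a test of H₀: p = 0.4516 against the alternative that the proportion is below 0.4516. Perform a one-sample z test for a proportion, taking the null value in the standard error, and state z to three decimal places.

z = -3.277

p̂ = 174/463 ≈ 0.37581.
Standard error under H₀: √(0.4516×0.5484/463) = 0.02313.
z = (0.37581 − 0.4516)/0.02313 = -0.07579/0.02313 = -3.277.
p-value = P(Z < -3.277) ≈ 0.0005.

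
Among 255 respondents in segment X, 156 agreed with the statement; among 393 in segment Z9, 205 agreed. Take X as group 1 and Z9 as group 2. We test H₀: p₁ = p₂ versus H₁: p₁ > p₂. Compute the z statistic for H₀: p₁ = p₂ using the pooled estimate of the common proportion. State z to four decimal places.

p̂₁ = 156/255 ≈ 0.611765, p̂₂ = 205/393 ≈ 0.521628.
Pooled p̂ = (156+205)/(255+393) = 361/648 = 0.557099.
SE = √(0.24674 × 0.0064661) = 0.039943.
z = (0.611765 − 0.521628)/0.039943 = 0.090137/0.039943 = 2.2566.

z = 2.2566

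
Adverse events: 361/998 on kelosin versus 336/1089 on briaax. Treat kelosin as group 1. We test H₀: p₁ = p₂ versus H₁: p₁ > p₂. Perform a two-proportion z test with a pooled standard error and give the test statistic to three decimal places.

p̂₁ = 361/998 ≈ 0.36172, p̂₂ = 336/1089 ≈ 0.30854.
Pooled p̂ = (361+336)/(998+1089) = 697/2087 = 0.33397.
SE = √(0.222435 × 0.00192028) = 0.02067.
z = (0.36172 − 0.30854)/0.02067 = 0.05318/0.02067 = 2.573.
p-value = P(Z > 2.573) ≈ 0.0050.

z = 2.573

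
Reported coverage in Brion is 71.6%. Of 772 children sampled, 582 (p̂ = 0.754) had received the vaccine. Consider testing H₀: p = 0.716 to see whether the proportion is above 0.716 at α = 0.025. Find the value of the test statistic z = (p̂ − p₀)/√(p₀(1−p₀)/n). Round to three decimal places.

z = 2.334

p̂ = 582/772 ≈ 0.753886.
SE = √(p₀(1−p₀)/n) = √(0.20334/772) = 0.016230.
z = (0.753886 − 0.716)/0.016230 = 0.037886/0.016230 = 2.334.
p-value = P(Z > 2.334) ≈ 0.0098; since p < α = 0.025, reject H₀.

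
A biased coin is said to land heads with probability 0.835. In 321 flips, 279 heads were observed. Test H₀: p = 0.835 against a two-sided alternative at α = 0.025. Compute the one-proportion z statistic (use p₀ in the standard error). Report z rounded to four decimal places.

p̂ = 279/321 ≈ 0.869159.
SE = √(p₀(1−p₀)/n) = √(0.13778/321) = 0.020717.
z = (0.869159 − 0.835)/0.020717 = 0.034159/0.020717 = 1.6488.
p-value = 2·P(Z > 1.649) ≈ 0.0992. With α = 0.025, fail to reject H₀.

z = 1.6488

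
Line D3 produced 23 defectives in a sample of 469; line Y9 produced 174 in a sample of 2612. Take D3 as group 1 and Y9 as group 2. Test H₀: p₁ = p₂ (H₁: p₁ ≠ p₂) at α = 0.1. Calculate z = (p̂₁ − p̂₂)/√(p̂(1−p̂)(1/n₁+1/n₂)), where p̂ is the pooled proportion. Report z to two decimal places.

p̂₁ = 23/469 = 0.0490, p̂₂ = 174/2612 = 0.0666.
Pooled p̂ = (23+174)/(469+2612) = 197/3081 = 0.0639.
SE = √(p̂(1−p̂)(1/n₁+1/n₂)) = √(0.0639·0.9361·0.00251504) = √(0.00015053) = 0.0123.
z = (0.0490 − 0.0666)/0.0123 = -0.0176/0.0123 = -1.43.
p-value = 2·P(Z > 1.432) ≈ 0.1520, so at α = 0.1 we fail to reject H₀.

z = -1.43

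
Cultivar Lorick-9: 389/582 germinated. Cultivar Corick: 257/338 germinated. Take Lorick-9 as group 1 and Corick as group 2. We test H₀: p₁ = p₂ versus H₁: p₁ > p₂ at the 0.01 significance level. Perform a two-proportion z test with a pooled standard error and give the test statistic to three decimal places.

p̂₁ = 389/582 = 0.66838, p̂₂ = 257/338 = 0.76036.
Pooled p̂ = (389+257)/(582+338) = 646/920 = 0.70217.
SE = √(p̂(1−p̂)(1/n₁+1/n₂)) = √(0.70217·0.29783·0.00467679) = √(0.000978038) = 0.03127.
z = (0.66838 − 0.76036)/0.03127 = -0.09198/0.03127 = -2.941.
p-value = P(Z > -2.941) ≈ 0.9984, so at α = 0.01 we fail to reject H₀.

z = -2.941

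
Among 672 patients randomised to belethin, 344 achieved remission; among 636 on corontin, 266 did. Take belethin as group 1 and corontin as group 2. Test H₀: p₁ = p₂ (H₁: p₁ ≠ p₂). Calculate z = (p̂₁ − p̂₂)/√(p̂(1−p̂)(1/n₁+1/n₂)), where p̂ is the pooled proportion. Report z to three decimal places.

p̂₁ = 344/672 ≈ 0.511905, p̂₂ = 266/636 ≈ 0.418239.
Pooled p̂ = (344+266)/(672+636) = 610/1308 = 0.466361.
SE = √(p̂(1−p̂)(1/n₁+1/n₂)) = √(0.466361·0.533639·0.00306042) = √(0.000761642) = 0.027598.
z = (0.511905 − 0.418239)/0.027598 = 0.093666/0.027598 = 3.394.

z = 3.394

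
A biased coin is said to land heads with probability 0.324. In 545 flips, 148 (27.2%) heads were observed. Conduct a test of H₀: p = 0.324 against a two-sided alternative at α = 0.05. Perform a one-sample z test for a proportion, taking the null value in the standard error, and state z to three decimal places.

p̂ = 148/545 ≈ 0.271560.
SE = √(p₀(1−p₀)/n) = √(0.21902/545) = 0.020047.
z = (0.271560 − 0.324)/0.020047 = -0.052440/0.020047 = -2.616.
Two-sided p-value ≈ 2·Φ(−2.616) = 0.0089; since p < α = 0.05, reject H₀.

z = -2.616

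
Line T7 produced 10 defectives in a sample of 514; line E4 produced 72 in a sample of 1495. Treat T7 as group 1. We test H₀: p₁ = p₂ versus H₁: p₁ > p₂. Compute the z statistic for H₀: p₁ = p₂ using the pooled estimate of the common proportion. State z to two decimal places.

p̂₁ = 10/514 = 0.0195, p̂₂ = 72/1495 = 0.0482.
Pooled p̂ = (10+72)/(514+1495) = 82/2009 = 0.0408.
SE = √(0.0391504 × 0.00261442) = 0.0101.
z = (0.0195 − 0.0482)/0.0101 = -0.0287/0.0101 = -2.84.

z = -2.84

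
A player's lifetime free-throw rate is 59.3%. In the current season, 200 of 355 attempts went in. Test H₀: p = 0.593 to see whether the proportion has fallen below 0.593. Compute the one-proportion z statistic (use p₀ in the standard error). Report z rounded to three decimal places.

z = -1.136

p̂ = 200/355 ≈ 0.56338.
Under H₀, SE = √(0.593·0.407/355) = √(0.000679862) = 0.02607.
z = (0.56338 − 0.593)/0.02607 = -0.02962/0.02607 = -1.136.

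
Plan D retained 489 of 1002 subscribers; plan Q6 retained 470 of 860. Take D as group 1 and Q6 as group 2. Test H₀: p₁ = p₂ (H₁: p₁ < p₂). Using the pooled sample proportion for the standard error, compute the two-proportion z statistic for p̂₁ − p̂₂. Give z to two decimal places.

p̂₁ = 489/1002 ≈ 0.4880, p̂₂ = 470/860 ≈ 0.5465.
Pooled p̂ = (489+470)/(1002+860) = 959/1862 = 0.5150.
SE = √(p̂(1−p̂)(1/n₁+1/n₂)) = √(0.5150·0.4850·0.00216079) = √(0.00053971) = 0.0232.
z = (0.4880 − 0.5465)/0.0232 = -0.0585/0.0232 = -2.52.
p-value = P(Z < -2.518) ≈ 0.0059.

z = -2.52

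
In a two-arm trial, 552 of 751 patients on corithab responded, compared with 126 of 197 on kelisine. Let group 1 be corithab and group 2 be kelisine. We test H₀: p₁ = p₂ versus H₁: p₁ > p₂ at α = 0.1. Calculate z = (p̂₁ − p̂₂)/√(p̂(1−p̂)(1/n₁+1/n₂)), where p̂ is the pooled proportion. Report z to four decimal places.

z = 2.6414

p̂₁ = 552/751 ≈ 0.7350200, p̂₂ = 126/197 ≈ 0.6395939.
Pooled p̂ = (552+126)/(751+197) = 678/948 = 0.7151899.
SE = √(p̂(1−p̂)(1/n₁+1/n₂)) = √(0.7151899·0.2848101·0.0064077) = √(0.00130521) = 0.0361276.
z = (0.7350200 − 0.6395939)/0.0361276 = 0.0954261/0.0361276 = 2.6414.
p-value = P(Z > 2.641) ≈ 0.0041; since p < α = 0.1, reject H₀.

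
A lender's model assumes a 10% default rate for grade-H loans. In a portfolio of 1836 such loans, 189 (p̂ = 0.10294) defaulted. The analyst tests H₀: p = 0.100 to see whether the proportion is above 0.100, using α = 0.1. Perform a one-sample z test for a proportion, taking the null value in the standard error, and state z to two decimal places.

z = 0.42

p̂ = 189/1836 = 0.10294.
SE = √(p₀(1−p₀)/n) = √(0.09/1836) = 0.00700.
z = (0.10294 − 0.1)/0.00700 = 0.00294/0.00700 = 0.42.
p-value = P(Z > 0.420) ≈ 0.3372; since p > α = 0.1, fail to reject H₀.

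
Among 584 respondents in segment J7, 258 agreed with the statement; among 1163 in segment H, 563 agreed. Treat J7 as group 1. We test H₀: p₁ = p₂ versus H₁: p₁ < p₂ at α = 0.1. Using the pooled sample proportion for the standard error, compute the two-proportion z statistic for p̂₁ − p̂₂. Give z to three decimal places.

z = -1.672

p̂₁ = 258/584 ≈ 0.44178, p̂₂ = 563/1163 ≈ 0.48409.
Pooled p̂ = (258+563)/(584+1163) = 821/1747 = 0.46995.
SE = √(0.249097 × 0.00257217) = 0.02531.
z = (0.44178 − 0.48409)/0.02531 = -0.04231/0.02531 = -1.672.
p-value = P(Z < -1.672) ≈ 0.0473, so at α = 0.1 we reject H₀.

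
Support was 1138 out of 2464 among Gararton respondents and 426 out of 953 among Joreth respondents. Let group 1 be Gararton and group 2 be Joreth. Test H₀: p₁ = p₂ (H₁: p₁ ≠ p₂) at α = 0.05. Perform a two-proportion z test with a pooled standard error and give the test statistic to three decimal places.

z = 0.781

p̂₁ = 1138/2464 ≈ 0.46185, p̂₂ = 426/953 ≈ 0.44701.
Pooled p̂ = (1138+426)/(2464+953) = 1564/3417 = 0.45771.
SE = √(0.248212 × 0.00145516) = 0.01900.
z = (0.46185 − 0.44701)/0.01900 = 0.01484/0.01900 = 0.781.
p-value = 2·P(Z > 0.781) ≈ 0.4349. With α = 0.05, fail to reject H₀.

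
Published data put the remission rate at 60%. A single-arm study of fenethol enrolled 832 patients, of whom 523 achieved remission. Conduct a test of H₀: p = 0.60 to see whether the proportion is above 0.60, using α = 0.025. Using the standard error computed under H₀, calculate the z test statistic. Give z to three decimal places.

z = 1.684

p̂ = 523/832 = 0.628606.
SE = √(p₀(1−p₀)/n) = √(0.24/832) = 0.016984.
z = (0.628606 − 0.6)/0.016984 = 0.028606/0.016984 = 1.684.
p-value = P(Z > 1.684) ≈ 0.0461. With α = 0.025, fail to reject H₀.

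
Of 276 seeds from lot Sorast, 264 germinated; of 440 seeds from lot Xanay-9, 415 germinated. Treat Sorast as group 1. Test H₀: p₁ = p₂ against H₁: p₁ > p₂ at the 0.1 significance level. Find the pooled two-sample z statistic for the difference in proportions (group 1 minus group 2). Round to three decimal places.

p̂₁ = 264/276 = 0.95652, p̂₂ = 415/440 = 0.94318.
Pooled p̂ = (264+415)/(276+440) = 679/716 = 0.94832.
SE = √(p̂(1−p̂)(1/n₁+1/n₂)) = √(0.94832·0.05168·0.00589592) = √(0.000288933) = 0.01700.
z = (0.95652 − 0.94318)/0.01700 = 0.01334/0.01700 = 0.785.
p-value = P(Z > 0.785) ≈ 0.2163; since p > α = 0.1, fail to reject H₀.

z = 0.785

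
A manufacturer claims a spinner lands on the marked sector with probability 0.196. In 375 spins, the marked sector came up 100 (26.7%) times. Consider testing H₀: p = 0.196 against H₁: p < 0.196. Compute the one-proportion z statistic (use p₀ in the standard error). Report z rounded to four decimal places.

z = 3.4473

p̂ = 100/375 = 0.266667.
SE = √(p₀(1−p₀)/n) = √(0.15758/375) = 0.020499.
z = (0.266667 − 0.196)/0.020499 = 0.070667/0.020499 = 3.4473.
p-value = P(Z < 3.447) ≈ 0.9997.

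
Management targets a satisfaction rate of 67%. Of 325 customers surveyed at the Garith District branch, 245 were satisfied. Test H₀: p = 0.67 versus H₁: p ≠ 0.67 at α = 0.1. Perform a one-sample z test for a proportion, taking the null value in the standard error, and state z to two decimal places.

p̂ = 245/325 ≈ 0.7538.
Under H₀, SE = √(0.67·0.33/325) = √(0.000680308) = 0.0261.
z = (0.7538 − 0.67)/0.0261 = 0.0838/0.0261 = 3.21.
Two-sided p-value ≈ 2·Φ(−3.215) = 0.0013. With α = 0.1, reject H₀.

z = 3.21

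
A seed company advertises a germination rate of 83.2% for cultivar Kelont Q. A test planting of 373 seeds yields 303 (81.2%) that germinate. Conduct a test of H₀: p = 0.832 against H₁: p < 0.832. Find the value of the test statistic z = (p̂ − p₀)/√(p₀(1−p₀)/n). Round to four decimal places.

p̂ = 303/373 = 0.812332.
Standard error under H₀: √(0.832×0.168/373) = 0.019358.
z = (0.812332 − 0.832)/0.019358 = -0.019668/0.019358 = -1.0160.
p-value = P(Z < -1.016) ≈ 0.1548.

z = -1.0160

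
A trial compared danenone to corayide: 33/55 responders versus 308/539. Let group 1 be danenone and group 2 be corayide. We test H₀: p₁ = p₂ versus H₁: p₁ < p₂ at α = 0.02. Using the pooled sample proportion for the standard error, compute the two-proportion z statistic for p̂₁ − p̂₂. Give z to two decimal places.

p̂₁ = 33/55 ≈ 0.6000, p̂₂ = 308/539 ≈ 0.5714.
Pooled p̂ = (33+308)/(55+539) = 341/594 = 0.5741.
SE = √(0.244513 × 0.0200371) = 0.0700.
z = (0.6000 − 0.5714)/0.0700 = 0.0286/0.0700 = 0.41.
p-value = P(Z < 0.408) ≈ 0.6584; since p > α = 0.02, fail to reject H₀.

z = 0.41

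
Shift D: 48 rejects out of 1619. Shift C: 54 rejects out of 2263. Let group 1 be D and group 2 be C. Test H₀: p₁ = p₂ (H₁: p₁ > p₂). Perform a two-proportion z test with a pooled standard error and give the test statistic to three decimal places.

z = 1.111

p̂₁ = 48/1619 = 0.02965, p̂₂ = 54/2263 = 0.02386.
Pooled p̂ = (48+54)/(1619+2263) = 102/3882 = 0.02628.
SE = √(p̂(1−p̂)(1/n₁+1/n₂)) = √(0.02628·0.97372·0.00105956) = √(2.71085e-05) = 0.00521.
z = (0.02965 − 0.02386)/0.00521 = 0.00579/0.00521 = 1.111.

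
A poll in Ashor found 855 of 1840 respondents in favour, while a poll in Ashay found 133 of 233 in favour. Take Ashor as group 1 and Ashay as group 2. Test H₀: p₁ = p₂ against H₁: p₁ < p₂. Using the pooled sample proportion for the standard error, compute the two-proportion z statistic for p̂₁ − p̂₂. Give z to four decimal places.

p̂₁ = 855/1840 ≈ 0.464674, p̂₂ = 133/233 ≈ 0.570815.
Pooled p̂ = (855+133)/(1840+233) = 988/2073 = 0.476604.
SE = √(p̂(1−p̂)(1/n₁+1/n₂)) = √(0.476604·0.523396·0.00483532) = √(0.00120618) = 0.034730.
z = (0.464674 − 0.570815)/0.034730 = -0.106141/0.034730 = -3.0562.
p-value = P(Z < -3.056) ≈ 0.0011.

z = -3.0562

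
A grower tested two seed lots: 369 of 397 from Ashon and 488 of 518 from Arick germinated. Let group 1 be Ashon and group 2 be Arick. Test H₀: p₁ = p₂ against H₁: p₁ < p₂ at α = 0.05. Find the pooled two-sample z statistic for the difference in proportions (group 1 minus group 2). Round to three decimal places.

p̂₁ = 369/397 ≈ 0.92947, p̂₂ = 488/518 ≈ 0.94208.
Pooled p̂ = (369+488)/(397+518) = 857/915 = 0.93661.
SE = √(0.0593699 × 0.00444939) = 0.01625.
z = (0.92947 − 0.94208)/0.01625 = -0.01261/0.01625 = -0.776.
p-value = P(Z < -0.776) ≈ 0.2188. With α = 0.05, fail to reject H₀.

z = -0.776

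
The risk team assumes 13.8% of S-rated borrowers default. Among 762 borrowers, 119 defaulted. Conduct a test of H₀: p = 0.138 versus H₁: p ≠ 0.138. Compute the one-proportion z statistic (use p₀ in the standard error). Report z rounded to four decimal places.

p̂ = 119/762 = 0.156168.
Standard error under H₀: √(0.138×0.862/762) = 0.012494.
z = (0.156168 − 0.138)/0.012494 = 0.018168/0.012494 = 1.4541.
Two-sided p-value ≈ 2·Φ(−1.454) = 0.1459.

z = 1.4541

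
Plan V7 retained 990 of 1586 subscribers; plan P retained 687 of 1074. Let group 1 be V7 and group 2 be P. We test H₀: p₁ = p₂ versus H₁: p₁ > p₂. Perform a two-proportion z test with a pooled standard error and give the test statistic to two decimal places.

p̂₁ = 990/1586 ≈ 0.6242, p̂₂ = 687/1074 ≈ 0.6397.
Pooled p̂ = (990+687)/(1586+1074) = 1677/2660 = 0.6305.
SE = √(p̂(1−p̂)(1/n₁+1/n₂)) = √(0.6305·0.3695·0.00156162) = √(0.000363829) = 0.0191.
z = (0.6242 − 0.6397)/0.0191 = -0.0155/0.0191 = -0.81.

z = -0.81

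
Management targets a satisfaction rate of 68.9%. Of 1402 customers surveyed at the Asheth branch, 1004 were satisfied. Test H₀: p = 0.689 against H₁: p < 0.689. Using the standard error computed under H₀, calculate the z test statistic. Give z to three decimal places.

p̂ = 1004/1402 ≈ 0.71612.
SE = √(p₀(1−p₀)/n) = √(0.21428/1402) = 0.01236.
z = (0.71612 − 0.689)/0.01236 = 0.02712/0.01236 = 2.194.

z = 2.194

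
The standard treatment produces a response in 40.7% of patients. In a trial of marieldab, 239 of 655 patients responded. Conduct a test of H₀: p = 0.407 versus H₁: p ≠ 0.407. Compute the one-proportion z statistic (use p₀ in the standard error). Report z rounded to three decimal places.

z = -2.194

p̂ = 239/655 = 0.364885.
Under H₀, SE = √(0.407·0.593/655) = √(0.000368475) = 0.019196.
z = (0.364885 − 0.407)/0.019196 = -0.042115/0.019196 = -2.194.
Two-sided p-value ≈ 2·Φ(−2.194) = 0.0282.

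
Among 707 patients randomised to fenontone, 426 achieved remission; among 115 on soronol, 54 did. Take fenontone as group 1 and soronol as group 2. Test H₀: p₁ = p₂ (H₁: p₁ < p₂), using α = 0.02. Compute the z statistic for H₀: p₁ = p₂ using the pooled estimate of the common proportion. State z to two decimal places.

p̂₁ = 426/707 ≈ 0.6025, p̂₂ = 54/115 ≈ 0.4696.
Pooled p̂ = (426+54)/(707+115) = 480/822 = 0.5839.
SE = √(p̂(1−p̂)(1/n₁+1/n₂)) = √(0.5839·0.4161·0.0101101) = √(0.00245628) = 0.0496.
z = (0.6025 − 0.4696)/0.0496 = 0.1329/0.0496 = 2.68.
p-value = P(Z < 2.683) ≈ 0.9964, so at α = 0.02 we fail to reject H₀.

z = 2.68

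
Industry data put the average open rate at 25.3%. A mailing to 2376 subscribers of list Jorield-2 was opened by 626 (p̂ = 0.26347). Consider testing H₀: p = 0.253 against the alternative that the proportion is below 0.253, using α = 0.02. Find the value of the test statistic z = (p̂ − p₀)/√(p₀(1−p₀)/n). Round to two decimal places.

p̂ = 626/2376 = 0.26347.
Under H₀, SE = √(0.253·0.747/2376) = √(7.95417e-05) = 0.00892.
z = (0.26347 − 0.253)/0.00892 = 0.01047/0.00892 = 1.17.
p-value = P(Z < 1.174) ≈ 0.8797. With α = 0.02, fail to reject H₀.

z = 1.17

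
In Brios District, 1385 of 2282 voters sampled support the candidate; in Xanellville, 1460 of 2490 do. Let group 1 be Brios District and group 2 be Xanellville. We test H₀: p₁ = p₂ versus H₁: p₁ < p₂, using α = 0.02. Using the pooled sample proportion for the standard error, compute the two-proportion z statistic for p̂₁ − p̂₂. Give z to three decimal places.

z = 1.447

p̂₁ = 1385/2282 = 0.60692, p̂₂ = 1460/2490 = 0.58635.
Pooled p̂ = (1385+1460)/(2282+2490) = 2845/4772 = 0.59619.
SE = √(p̂(1−p̂)(1/n₁+1/n₂)) = √(0.59619·0.40381·0.000839819) = √(0.000202185) = 0.01422.
z = (0.60692 − 0.58635)/0.01422 = 0.02057/0.01422 = 1.447.
p-value = P(Z < 1.447) ≈ 0.9261. With α = 0.02, fail to reject H₀.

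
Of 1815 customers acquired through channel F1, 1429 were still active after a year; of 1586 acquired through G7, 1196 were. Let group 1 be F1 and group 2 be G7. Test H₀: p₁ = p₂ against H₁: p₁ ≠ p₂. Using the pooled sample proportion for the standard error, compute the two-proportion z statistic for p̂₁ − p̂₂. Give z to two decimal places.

z = 2.30

p̂₁ = 1429/1815 = 0.78733, p̂₂ = 1196/1586 = 0.75410.
Pooled p̂ = (1429+1196)/(1815+1586) = 2625/3401 = 0.77183.
SE = √(p̂(1−p̂)(1/n₁+1/n₂)) = √(0.77183·0.22817·0.00118148) = √(0.000208068) = 0.01442.
z = (0.78733 − 0.75410)/0.01442 = 0.03323/0.01442 = 2.30.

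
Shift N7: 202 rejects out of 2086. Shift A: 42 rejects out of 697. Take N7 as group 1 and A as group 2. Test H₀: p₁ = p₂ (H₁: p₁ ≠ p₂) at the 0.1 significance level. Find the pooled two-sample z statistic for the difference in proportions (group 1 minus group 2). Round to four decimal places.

z = 2.9561

p̂₁ = 202/2086 = 0.0968360, p̂₂ = 42/697 = 0.0602582.
Pooled p̂ = (202+42)/(2086+697) = 244/2783 = 0.0876752.
SE = √(p̂(1−p̂)(1/n₁+1/n₂)) = √(0.0876752·0.9123248·0.00191411) = √(0.000153106) = 0.0123736.
z = (0.0968360 − 0.0602582)/0.0123736 = 0.0365778/0.0123736 = 2.9561.
p-value = 2·P(Z > 2.956) ≈ 0.0031, so at α = 0.1 we reject H₀.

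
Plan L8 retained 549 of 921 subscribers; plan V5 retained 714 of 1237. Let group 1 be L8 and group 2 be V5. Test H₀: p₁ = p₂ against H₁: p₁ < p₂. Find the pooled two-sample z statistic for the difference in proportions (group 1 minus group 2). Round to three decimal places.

p̂₁ = 549/921 = 0.59609, p̂₂ = 714/1237 = 0.57720.
Pooled p̂ = (549+714)/(921+1237) = 1263/2158 = 0.58526.
SE = √(0.24273 × 0.00189418) = 0.02144.
z = (0.59609 − 0.57720)/0.02144 = 0.01889/0.02144 = 0.881.
p-value = P(Z < 0.881) ≈ 0.8108.

z = 0.881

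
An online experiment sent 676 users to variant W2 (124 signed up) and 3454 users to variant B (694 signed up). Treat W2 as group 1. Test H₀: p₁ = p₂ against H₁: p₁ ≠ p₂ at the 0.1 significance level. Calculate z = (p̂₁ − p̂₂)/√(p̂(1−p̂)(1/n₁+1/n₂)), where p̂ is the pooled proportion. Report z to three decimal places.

z = -1.044

p̂₁ = 124/676 ≈ 0.18343, p̂₂ = 694/3454 ≈ 0.20093.
Pooled p̂ = (124+694)/(676+3454) = 818/4130 = 0.19806.
SE = √(p̂(1−p̂)(1/n₁+1/n₂)) = √(0.19806·0.80194·0.00176881) = √(0.000280947) = 0.01676.
z = (0.18343 − 0.20093)/0.01676 = -0.01750/0.01676 = -1.044.
Two-sided p-value ≈ 2·Φ(−1.044) = 0.2966, so at α = 0.1 we fail to reject H₀.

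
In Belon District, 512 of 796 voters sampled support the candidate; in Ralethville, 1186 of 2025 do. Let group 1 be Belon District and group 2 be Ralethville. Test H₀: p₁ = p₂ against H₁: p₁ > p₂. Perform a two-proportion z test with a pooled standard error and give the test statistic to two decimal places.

z = 2.81

p̂₁ = 512/796 = 0.64322, p̂₂ = 1186/2025 = 0.58568.
Pooled p̂ = (512+1186)/(796+2025) = 1698/2821 = 0.60191.
SE = √(0.239613 × 0.00175011) = 0.02048.
z = (0.64322 − 0.58568)/0.02048 = 0.05754/0.02048 = 2.81.
p-value = P(Z > 2.810) ≈ 0.0025.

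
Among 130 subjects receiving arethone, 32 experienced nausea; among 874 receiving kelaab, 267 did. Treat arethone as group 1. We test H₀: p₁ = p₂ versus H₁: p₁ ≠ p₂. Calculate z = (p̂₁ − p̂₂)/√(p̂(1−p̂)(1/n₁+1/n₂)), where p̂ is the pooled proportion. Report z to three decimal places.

p̂₁ = 32/130 = 0.24615, p̂₂ = 267/874 = 0.30549.
Pooled p̂ = (32+267)/(130+874) = 299/1004 = 0.29781.
SE = √(p̂(1−p̂)(1/n₁+1/n₂)) = √(0.29781·0.70219·0.00883647) = √(0.00184787) = 0.04299.
z = (0.24615 − 0.30549)/0.04299 = -0.05934/0.04299 = -1.380.

z = -1.380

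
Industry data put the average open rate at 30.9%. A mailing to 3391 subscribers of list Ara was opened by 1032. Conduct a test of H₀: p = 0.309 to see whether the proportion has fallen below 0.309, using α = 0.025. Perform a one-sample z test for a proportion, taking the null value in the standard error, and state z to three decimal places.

p̂ = 1032/3391 ≈ 0.304335.
Under H₀, SE = √(0.309·0.691/3391) = √(6.29664e-05) = 0.007935.
z = (0.304335 − 0.309)/0.007935 = -0.004665/0.007935 = -0.588.
p-value = P(Z < -0.588) ≈ 0.2783, so at α = 0.025 we fail to reject H₀.

z = -0.588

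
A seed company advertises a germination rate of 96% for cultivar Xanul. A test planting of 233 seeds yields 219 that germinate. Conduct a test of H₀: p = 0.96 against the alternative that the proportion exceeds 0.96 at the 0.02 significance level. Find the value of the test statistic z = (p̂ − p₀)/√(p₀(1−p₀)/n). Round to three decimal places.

p̂ = 219/233 ≈ 0.93991.
SE = √(p₀(1−p₀)/n) = √(0.0384/233) = 0.01284.
z = (0.93991 − 0.96)/0.01284 = -0.02009/0.01284 = -1.565.
p-value = P(Z > -1.565) ≈ 0.9412. With α = 0.02, fail to reject H₀.

z = -1.565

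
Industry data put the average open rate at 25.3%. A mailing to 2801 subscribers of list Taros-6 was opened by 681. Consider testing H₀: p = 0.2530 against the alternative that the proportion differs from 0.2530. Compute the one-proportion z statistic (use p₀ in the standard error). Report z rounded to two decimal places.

z = -1.20

p̂ = 681/2801 = 0.24313.
Under H₀, SE = √(0.253·0.747/2801) = √(6.74727e-05) = 0.00821.
z = (0.24313 − 0.253)/0.00821 = -0.00987/0.00821 = -1.20.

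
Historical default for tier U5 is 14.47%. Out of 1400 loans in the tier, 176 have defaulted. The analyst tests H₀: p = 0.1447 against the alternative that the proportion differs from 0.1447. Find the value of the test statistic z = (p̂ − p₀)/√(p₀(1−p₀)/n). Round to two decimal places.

z = -2.02

p̂ = 176/1400 ≈ 0.1257.
Standard error under H₀: √(0.1447×0.8553/1400) = 0.0094.
z = (0.1257 − 0.1447)/0.0094 = -0.0190/0.0094 = -2.02.
Two-sided p-value ≈ 2·Φ(−2.019) = 0.0435.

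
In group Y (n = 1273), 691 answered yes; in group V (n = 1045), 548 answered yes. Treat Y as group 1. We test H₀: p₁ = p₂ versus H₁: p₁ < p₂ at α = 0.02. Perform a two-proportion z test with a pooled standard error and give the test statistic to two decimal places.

z = 0.88

p̂₁ = 691/1273 ≈ 0.5428, p̂₂ = 548/1045 ≈ 0.5244.
Pooled p̂ = (691+548)/(1273+1045) = 1239/2318 = 0.5345.
SE = √(0.248809 × 0.00174248) = 0.0208.
z = (0.5428 − 0.5244)/0.0208 = 0.0184/0.0208 = 0.88.
p-value = P(Z < 0.884) ≈ 0.8117; since p > α = 0.02, fail to reject H₀.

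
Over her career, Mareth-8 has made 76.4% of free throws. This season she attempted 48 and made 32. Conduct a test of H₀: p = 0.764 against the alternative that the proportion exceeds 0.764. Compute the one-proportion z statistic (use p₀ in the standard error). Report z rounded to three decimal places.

p̂ = 32/48 ≈ 0.66667.
SE = √(p₀(1−p₀)/n) = √(0.1803/48) = 0.06129.
z = (0.66667 − 0.764)/0.06129 = -0.09733/0.06129 = -1.588.
p-value = P(Z > -1.588) ≈ 0.9439.

z = -1.588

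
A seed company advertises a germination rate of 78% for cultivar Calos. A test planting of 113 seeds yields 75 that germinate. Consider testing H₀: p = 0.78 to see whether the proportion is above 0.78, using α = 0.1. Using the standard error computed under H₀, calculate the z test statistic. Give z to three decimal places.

z = -2.984

p̂ = 75/113 = 0.66372.
Standard error under H₀: √(0.78×0.22/113) = 0.03897.
z = (0.66372 − 0.78)/0.03897 = -0.11628/0.03897 = -2.984.
p-value = P(Z > -2.984) ≈ 0.9986, so at α = 0.1 we fail to reject H₀.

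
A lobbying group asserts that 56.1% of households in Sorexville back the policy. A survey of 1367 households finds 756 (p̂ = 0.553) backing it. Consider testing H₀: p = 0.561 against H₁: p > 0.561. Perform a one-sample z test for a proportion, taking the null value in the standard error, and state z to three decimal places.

p̂ = 756/1367 ≈ 0.55304.
SE = √(p₀(1−p₀)/n) = √(0.24628/1367) = 0.01342.
z = (0.55304 − 0.561)/0.01342 = -0.00796/0.01342 = -0.593.
p-value = P(Z > -0.593) ≈ 0.7235.

z = -0.593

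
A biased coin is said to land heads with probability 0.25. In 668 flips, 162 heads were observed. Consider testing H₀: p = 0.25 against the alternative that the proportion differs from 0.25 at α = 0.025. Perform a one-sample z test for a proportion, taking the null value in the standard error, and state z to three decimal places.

p̂ = 162/668 ≈ 0.24251.
Under H₀, SE = √(0.25·0.75/668) = √(0.000280689) = 0.01675.
z = (0.24251 − 0.25)/0.01675 = -0.00749/0.01675 = -0.447.
Two-sided p-value ≈ 2·Φ(−0.447) = 0.6550; since p > α = 0.025, fail to reject H₀.

z = -0.447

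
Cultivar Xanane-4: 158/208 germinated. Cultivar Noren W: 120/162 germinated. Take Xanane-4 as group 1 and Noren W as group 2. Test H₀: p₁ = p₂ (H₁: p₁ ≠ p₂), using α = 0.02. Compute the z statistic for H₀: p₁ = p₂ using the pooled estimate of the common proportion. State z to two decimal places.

z = 0.42

p̂₁ = 158/208 ≈ 0.7596, p̂₂ = 120/162 ≈ 0.7407.
Pooled p̂ = (158+120)/(208+162) = 278/370 = 0.7514.
SE = √(0.186822 × 0.0109805) = 0.0453.
z = (0.7596 − 0.7407)/0.0453 = 0.0189/0.0453 = 0.42.
Two-sided p-value ≈ 2·Φ(−0.417) = 0.6769. With α = 0.02, fail to reject H₀.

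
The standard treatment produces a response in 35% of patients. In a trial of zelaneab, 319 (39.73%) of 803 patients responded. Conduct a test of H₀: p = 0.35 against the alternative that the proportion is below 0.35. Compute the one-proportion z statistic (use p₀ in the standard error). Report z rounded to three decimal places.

p̂ = 319/803 = 0.39726.
Under H₀, SE = √(0.35·0.65/803) = √(0.000283313) = 0.01683.
z = (0.39726 − 0.35)/0.01683 = 0.04726/0.01683 = 2.808.

z = 2.808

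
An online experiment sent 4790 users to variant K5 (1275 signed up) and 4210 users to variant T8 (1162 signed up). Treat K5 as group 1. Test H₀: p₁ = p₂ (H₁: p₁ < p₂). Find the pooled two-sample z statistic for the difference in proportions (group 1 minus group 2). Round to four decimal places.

z = -1.0471

p̂₁ = 1275/4790 ≈ 0.2661795, p̂₂ = 1162/4210 ≈ 0.2760095.
Pooled p̂ = (1275+1162)/(4790+4210) = 2437/9000 = 0.2707778.
SE = √(p̂(1−p̂)(1/n₁+1/n₂)) = √(0.2707778·0.7292222·0.000446298) = √(8.81247e-05) = 0.0093875.
z = (0.2661795 − 0.2760095)/0.0093875 = -0.0098300/0.0093875 = -1.0471.
p-value = P(Z < -1.047) ≈ 0.1475.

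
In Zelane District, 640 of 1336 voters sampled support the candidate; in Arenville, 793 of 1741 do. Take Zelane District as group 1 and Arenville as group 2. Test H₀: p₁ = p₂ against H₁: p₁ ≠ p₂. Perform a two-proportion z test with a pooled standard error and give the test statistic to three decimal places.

z = 1.298

p̂₁ = 640/1336 = 0.47904, p̂₂ = 793/1741 = 0.45549.
Pooled p̂ = (640+793)/(1336+1741) = 1433/3077 = 0.46571.
SE = √(p̂(1−p̂)(1/n₁+1/n₂)) = √(0.46571·0.53429·0.00132289) = √(0.000329166) = 0.01814.
z = (0.47904 − 0.45549)/0.01814 = 0.02355/0.01814 = 1.298.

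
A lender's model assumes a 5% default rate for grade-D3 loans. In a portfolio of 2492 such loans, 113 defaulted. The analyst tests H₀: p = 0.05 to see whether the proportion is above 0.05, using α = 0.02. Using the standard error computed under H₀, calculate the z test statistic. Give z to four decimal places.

p̂ = 113/2492 ≈ 0.045345.
SE = √(p₀(1−p₀)/n) = √(0.0475/2492) = 0.004366.
z = (0.045345 − 0.05)/0.004366 = -0.004655/0.004366 = -1.0662.
p-value = P(Z > -1.066) ≈ 0.8568, so at α = 0.02 we fail to reject H₀.

z = -1.0662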